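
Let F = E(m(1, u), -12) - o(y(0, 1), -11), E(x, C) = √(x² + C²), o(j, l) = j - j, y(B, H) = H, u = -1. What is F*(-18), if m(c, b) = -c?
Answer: -18*√145 ≈ -216.75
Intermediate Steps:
o(j, l) = 0
E(x, C) = √(C² + x²)
F = √145 (F = √((-12)² + (-1*1)²) - 1*0 = √(144 + (-1)²) + 0 = √(144 + 1) + 0 = √145 + 0 = √145 ≈ 12.042)
F*(-18) = √145*(-18) = -18*√145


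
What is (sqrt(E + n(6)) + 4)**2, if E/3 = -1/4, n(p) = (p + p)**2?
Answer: (8 + sqrt(573))**2/4 ≈ 255.00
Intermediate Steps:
n(p) = 4*p**2 (n(p) = (2*p)**2 = 4*p**2)
E = -3/4 (E = 3*(-1/4) = -3/4 ≈ -0.75000)
(sqrt(E + n(6)) + 4)**2 = (sqrt(-3/4 + 4*6**2) + 4)**2 = (sqrt(-3/4 + 4*36) + 4)**2 = (sqrt(-3/4 + 144) + 4)**2 = (sqrt(573/4) + 4)**2 = (sqrt(573)/2 + 4)**2 = (4 + sqrt(573)/2)**2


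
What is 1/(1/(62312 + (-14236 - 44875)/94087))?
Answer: 5862690033/94087 ≈ 62311.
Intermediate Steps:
1/(1/(62312 + (-14236 - 44875)/94087)) = 1/(1/(62312 - 59111*1/94087)) = 1/(1/(62312 - 59111/94087)) = 1/(1/(5862690033/94087)) = 1/(94087/5862690033) = 5862690033/94087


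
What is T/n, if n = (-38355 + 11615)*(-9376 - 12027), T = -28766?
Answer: -14383/286158110 ≈ -5.0262e-5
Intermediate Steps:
n = 572316220 (n = -26740*(-21403) = 572316220)
T/n = -28766/572316220 = -28766*1/572316220 = -14383/286158110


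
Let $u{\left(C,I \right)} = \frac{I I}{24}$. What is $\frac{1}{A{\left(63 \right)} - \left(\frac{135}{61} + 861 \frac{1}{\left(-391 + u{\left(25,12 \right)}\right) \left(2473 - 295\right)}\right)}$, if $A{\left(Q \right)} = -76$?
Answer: $- \frac{2435730}{190503529} \approx -0.012786$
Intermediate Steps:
$u{\left(C,I \right)} = \frac{I^{2}}{24}$ ($u{\left(C,I \right)} = I^{2} \cdot \frac{1}{24} = \frac{I^{2}}{24}$)
$\frac{1}{A{\left(63 \right)} - \left(\frac{135}{61} + 861 \frac{1}{\left(-391 + u{\left(25,12 \right)}\right) \left(2473 - 295\right)}\right)} = \frac{1}{-76 - \left(\frac{135}{61} + 861 \frac{1}{\left(-391 + \frac{12^{2}}{24}\right) \left(2473 - 295\right)}\right)} = \frac{1}{-76 - \left(\frac{135}{61} + \frac{861}{2178 \left(-391 + \frac{1}{24} \cdot 144\right)}\right)} = \frac{1}{-76 - \left(\frac{135}{61} + \frac{861}{2178 \left(-391 + 6\right)}\right)} = \frac{1}{-76 - \left(\frac{135}{61} + \frac{861}{2178 \left(-385\right)}\right)} = \frac{1}{-76 - \left(\frac{135}{61} + \frac{861}{-838530}\right)} = \frac{1}{-76 - \frac{5388049}{2435730}} = \frac{1}{- \frac{190503529}{2435730}} = - \frac{2435730}{190503529}$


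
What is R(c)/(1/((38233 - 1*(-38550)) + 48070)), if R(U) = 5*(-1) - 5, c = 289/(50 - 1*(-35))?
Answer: -1248530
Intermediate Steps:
c = 17/5 (c = 289/(50 + 35) = 289/85 = 289*(1/85) = 17/5 ≈ 3.4000)
R(U) = -10 (R(U) = -5 - 5 = -10)
R(c)/(1/((38233 - 1*(-38550)) + 48070)) = -(863030 + 385500) = -10/(1/((38233 + 38550) + 48070)) = -10/(1/(76783 + 48070)) = -10/(1/124853) = -10/1/124853 = -10*124853 = -1248530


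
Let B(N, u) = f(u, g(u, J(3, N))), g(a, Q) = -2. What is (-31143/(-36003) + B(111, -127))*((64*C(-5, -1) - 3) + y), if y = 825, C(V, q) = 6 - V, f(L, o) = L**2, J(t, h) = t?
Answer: 295394702260/12001 ≈ 2.4614e+7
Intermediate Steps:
B(N, u) = u**2
(-31143/(-36003) + B(111, -127))*((64*C(-5, -1) - 3) + y) = (-31143/(-36003) + (-127)**2)*((64*(6 - 1*(-5)) - 3) + 825) = (-31143*(-1/36003) + 16129)*((64*(6 + 5) - 3) + 825) = (10381/12001 + 16129)*((64*11 - 3) + 825) = 193574510*((704 - 3) + 825)/12001 = 193574510*(701 + 825)/12001 = (193574510/12001)*1526 = 295394702260/12001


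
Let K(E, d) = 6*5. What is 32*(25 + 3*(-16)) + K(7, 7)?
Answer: -706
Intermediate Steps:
K(E, d) = 30
32*(25 + 3*(-16)) + K(7, 7) = 32*(25 + 3*(-16)) + 30 = 32*(25 - 48) + 30 = 32*(-23) + 30 = -736 + 30 = -706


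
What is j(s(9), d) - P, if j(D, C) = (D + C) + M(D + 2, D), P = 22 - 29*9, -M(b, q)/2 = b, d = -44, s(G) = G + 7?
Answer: 175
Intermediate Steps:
s(G) = 7 + G
M(b, q) = -2*b
P = -239 (P = 22 - 261 = -239)
j(D, C) = -4 + C - D (j(D, C) = (D + C) - 2*(D + 2) = (C + D) - 2*(2 + D) = (C + D) + (-4 - 2*D) = -4 + C - D)
j(s(9), d) - P = (-4 - 44 - (7 + 9)) - 1*(-239) = (-4 - 44 - 1*16) + 239 = (-4 - 44 - 16) + 239 = -64 + 239 = 175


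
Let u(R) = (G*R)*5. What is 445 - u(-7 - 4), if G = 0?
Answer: 445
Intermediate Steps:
u(R) = 0 (u(R) = (0*R)*5 = 0*5 = 0)
445 - u(-7 - 4) = 445 - 1*0 = 445 + 0 = 445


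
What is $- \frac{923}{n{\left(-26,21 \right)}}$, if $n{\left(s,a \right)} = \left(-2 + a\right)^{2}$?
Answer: $- \frac{923}{361} \approx -2.5568$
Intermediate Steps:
$- \frac{923}{n{\left(-26,21 \right)}} = - \frac{923}{\left(-2 + 21\right)^{2}} = - \frac{923}{19^{2}} = - \frac{923}{361}$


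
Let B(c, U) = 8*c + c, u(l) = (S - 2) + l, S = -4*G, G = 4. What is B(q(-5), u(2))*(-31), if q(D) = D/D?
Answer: -279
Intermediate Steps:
q(D) = 1
S = -16 (S = -4*4 = -16)
u(l) = -18 + l (u(l) = (-16 - 2) + l = -18 + l)
B(c, U) = 9*c
B(q(-5), u(2))*(-31) = (9*1)*(-31) = 9*(-31) = -279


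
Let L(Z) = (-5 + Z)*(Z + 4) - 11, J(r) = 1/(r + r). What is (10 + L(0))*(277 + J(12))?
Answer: -46543/8 ≈ -5817.9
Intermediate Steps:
J(r) = 1/(2*r)
L(Z) = -11 + (-5 + Z)*(4 + Z) (L(Z) = (-5 + Z)*(4 + Z) - 11 = -11 + (-5 + Z)*(4 + Z))
(10 + L(0))*(277 + J(12)) = (10 + (-31 + 0² - 1*0))*(277 + (½)/12) = (10 + (-31 + 0 + 0))*(277 + (½)*(1/12)) = (10 - 31)*(277 + 1/24) = -21*6649/24 = -46543/8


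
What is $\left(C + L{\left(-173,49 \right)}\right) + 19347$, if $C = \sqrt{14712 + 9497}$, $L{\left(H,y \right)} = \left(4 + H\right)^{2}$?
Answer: $47908 + \sqrt{24209} \approx 48064.0$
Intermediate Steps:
$C = \sqrt{24209} \approx 155.59$
$\left(C + L{\left(-173,49 \right)}\right) + 19347 = \left(\sqrt{24209} + \left(4 - 173\right)^{2}\right) + 19347 = \left(\sqrt{24209} + \left(-169\right)^{2}\right) + 19347 = \left(\sqrt{24209} + 28561\right) + 19347 = \left(28561 + \sqrt{24209}\right) + 19347 = 47908 + \sqrt{24209}$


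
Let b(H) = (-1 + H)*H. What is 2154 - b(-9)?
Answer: 2064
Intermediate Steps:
b(H) = H*(-1 + H)
2154 - b(-9) = 2154 - (-9)*(-1 - 9) = 2154 - (-9)*(-10) = 2154 - 1*90 = 2154 - 90 = 2064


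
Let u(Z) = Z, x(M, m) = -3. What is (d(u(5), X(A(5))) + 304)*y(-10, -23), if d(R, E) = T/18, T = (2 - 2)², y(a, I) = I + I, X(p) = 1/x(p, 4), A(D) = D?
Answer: -13984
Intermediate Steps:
X(p) = -⅓ (X(p) = 1/(-3) = -⅓)
y(a, I) = 2*I
T = 0 (T = 0² = 0)
d(R, E) = 0 (d(R, E) = 0/18 = 0*(1/18) = 0)
(d(u(5), X(A(5))) + 304)*y(-10, -23) = (0 + 304)*(2*(-23)) = 304*(-46) = -13984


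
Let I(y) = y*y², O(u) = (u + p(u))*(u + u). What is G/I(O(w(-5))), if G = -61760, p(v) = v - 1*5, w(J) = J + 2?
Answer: -7720/35937 ≈ -0.21482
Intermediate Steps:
w(J) = 2 + J
p(v) = -5 + v (p(v) = v - 5 = -5 + v)
O(u) = 2*u*(-5 + 2*u) (O(u) = (u + (-5 + u))*(u + u) = (-5 + 2*u)*(2*u) = 2*u*(-5 + 2*u))
I(y) = y³
G/I(O(w(-5))) = -61760*1/(8*(-5 + 2*(2 - 5))³*(2 - 5)³) = -61760*(-1/(216*(-5 + 2*(-3))³)) = -61760*(-1/(216*(-5 - 6)³)) = -61760/((2*(-3)*(-11))³) = -61760/(66³) = -61760/287496 = -61760*1/287496 = -7720/35937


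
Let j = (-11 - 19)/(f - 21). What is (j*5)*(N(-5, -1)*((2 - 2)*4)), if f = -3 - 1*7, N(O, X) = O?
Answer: 0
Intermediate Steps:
f = -10 (f = -3 - 7 = -10)
j = 30/31 (j = (-11 - 19)/(-10 - 21) = -30/(-31) = -30*(-1/31) = 30/31 ≈ 0.96774)
(j*5)*(N(-5, -1)*((2 - 2)*4)) = ((30/31)*5)*(-5*(2 - 2)*4) = 150*(-0*4)/31 = 150*(-5*0)/31 = (150/31)*0 = 0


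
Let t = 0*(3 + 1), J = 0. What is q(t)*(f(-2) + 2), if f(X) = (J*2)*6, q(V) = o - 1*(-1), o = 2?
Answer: 6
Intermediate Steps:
t = 0 (t = 0*4 = 0)
q(V) = 3 (q(V) = 2 - 1*(-1) = 2 + 1 = 3)
f(X) = 0 (f(X) = (0*2)*6 = 0*6 = 0)
q(t)*(f(-2) + 2) = 3*(0 + 2) = 3*2 = 6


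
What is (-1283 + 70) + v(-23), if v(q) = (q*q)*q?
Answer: -13380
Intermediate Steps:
v(q) = q³ (v(q) = q²*q = q³)
(-1283 + 70) + v(-23) = (-1283 + 70) + (-23)³ = -1213 - 12167 = -13380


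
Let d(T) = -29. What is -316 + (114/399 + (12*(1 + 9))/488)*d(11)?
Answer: -141515/427 ≈ -331.42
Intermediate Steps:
-316 + (114/399 + (12*(1 + 9))/488)*d(11) = -316 + (114/399 + (12*(1 + 9))/488)*(-29) = -316 + (114*(1/399) + (12*10)*(1/488))*(-29) = -316 + (2/7 + 120*(1/488))*(-29) = -316 + (2/7 + 15/61)*(-29) = -316 + (227/427)*(-29) = -316 - 6583/427 = -141515/427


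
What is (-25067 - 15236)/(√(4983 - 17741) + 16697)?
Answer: -672939191/278802567 + 40303*I*√12758/278802567 ≈ -2.4137 + 0.016328*I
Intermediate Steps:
(-25067 - 15236)/(√(4983 - 17741) + 16697) = -40303/(√(-12758) + 16697) = -40303/(I*√12758 + 16697) = -40303/(16697 + I*√12758)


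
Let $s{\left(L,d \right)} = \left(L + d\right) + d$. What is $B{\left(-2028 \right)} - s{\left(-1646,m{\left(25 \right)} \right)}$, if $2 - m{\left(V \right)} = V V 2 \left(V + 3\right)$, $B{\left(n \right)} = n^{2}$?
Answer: $4184426$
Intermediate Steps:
$m{\left(V \right)} = 2 - V^{2} \left(6 + 2 V\right)$ ($m{\left(V \right)} = 2 - V V 2 \left(V + 3\right) = 2 - V^{2} \cdot 2 \left(3 + V\right) = 2 - V^{2} \left(6 + 2 V\right)$)
$s{\left(L,d \right)} = L + 2 d$
$B{\left(-2028 \right)} - s{\left(-1646,m{\left(25 \right)} \right)} = \left(-2028\right)^{2} - \left(-1646 + 2 \left(2 - 6 \cdot 25^{2} - 2 \cdot 25^{3}\right)\right) = 4112784 - \left(-1646 + 2 \left(2 - 3750 - 31250\right)\right) = 4112784 - \left(-1646 + 2 \left(-34998\right)\right) = 4112784 - \left(-1646 - 69996\right) = 4112784 - -71642 = 4112784 + 71642 = 4184426$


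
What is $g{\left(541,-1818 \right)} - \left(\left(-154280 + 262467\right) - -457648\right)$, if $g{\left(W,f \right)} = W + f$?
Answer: $-567112$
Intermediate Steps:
$g{\left(541,-1818 \right)} - \left(\left(-154280 + 262467\right) - -457648\right) = \left(541 - 1818\right) - \left(\left(-154280 + 262467\right) - -457648\right) = -1277 - \left(108187 + 457648\right) = -1277 - 565835 = -567112$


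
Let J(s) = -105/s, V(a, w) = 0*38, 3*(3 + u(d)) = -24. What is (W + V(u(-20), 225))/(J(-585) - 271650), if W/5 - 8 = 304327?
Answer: -59345325/10594343 ≈ -5.6016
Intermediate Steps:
u(d) = -11 (u(d) = -3 + (1/3)*(-24) = -3 - 8 = -11)
V(a, w) = 0
W = 1521675 (W = 40 + 5*304327 = 40 + 1521635 = 1521675)
(W + V(u(-20), 225))/(J(-585) - 271650) = (1521675 + 0)/(-105/(-585) - 271650) = 1521675/(-105*(-1/585) - 271650) = 1521675/(7/39 - 271650) = 1521675/(-10594343/39) = 1521675*(-39/10594343) = -59345325/10594343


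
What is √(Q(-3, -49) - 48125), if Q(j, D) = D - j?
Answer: I*√48171 ≈ 219.48*I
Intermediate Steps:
√(Q(-3, -49) - 48125) = √((-49 - 1*(-3)) - 48125) = √((-49 + 3) - 48125) = √(-46 - 48125) = √(-48171) = I*√48171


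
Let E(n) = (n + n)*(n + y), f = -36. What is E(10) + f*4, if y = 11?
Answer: 276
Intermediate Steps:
E(n) = 2*n*(11 + n) (E(n) = (n + n)*(n + 11) = (2*n)*(11 + n) = 2*n*(11 + n))
E(10) + f*4 = 2*10*(11 + 10) - 36*4 = 2*10*21 - 144 = 420 - 144 = 276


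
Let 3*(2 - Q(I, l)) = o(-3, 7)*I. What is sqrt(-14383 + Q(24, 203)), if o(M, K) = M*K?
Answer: I*sqrt(14213) ≈ 119.22*I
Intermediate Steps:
o(M, K) = K*M
Q(I, l) = 2 + 7*I (Q(I, l) = 2 - 7*(-3)*I/3 = 2 - (-7)*I = 2 + 7*I)
sqrt(-14383 + Q(24, 203)) = sqrt(-14383 + (2 + 7*24)) = sqrt(-14383 + (2 + 168)) = sqrt(-14383 + 170) = sqrt(-14213) = I*sqrt(14213)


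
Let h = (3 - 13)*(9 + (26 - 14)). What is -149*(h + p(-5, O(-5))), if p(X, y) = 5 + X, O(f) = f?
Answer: 31290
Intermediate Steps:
h = -210 (h = -10*(9 + 12) = -10*21 = -210)
-149*(h + p(-5, O(-5))) = -149*(-210 + (5 - 5)) = -149*(-210 + 0) = -149*(-210) = 31290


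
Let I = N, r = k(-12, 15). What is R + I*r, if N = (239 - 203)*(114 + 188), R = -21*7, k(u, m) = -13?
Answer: -141483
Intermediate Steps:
r = -13
R = -147
N = 10872 (N = 36*302 = 10872)
I = 10872
R + I*r = -147 + 10872*(-13) = -147 - 141336 = -141483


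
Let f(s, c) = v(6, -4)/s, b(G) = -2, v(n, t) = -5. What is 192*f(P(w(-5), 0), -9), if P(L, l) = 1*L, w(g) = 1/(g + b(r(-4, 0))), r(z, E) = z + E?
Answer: 6720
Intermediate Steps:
r(z, E) = E + z
w(g) = 1/(-2 + g) (w(g) = 1/(g - 2) = 1/(-2 + g))
P(L, l) = L
f(s, c) = -5/s
192*f(P(w(-5), 0), -9) = 192*(-5/(1/(-2 - 5))) = 192*(-5/(1/(-7))) = 192*(-5/(-⅐)) = 192*(-5*(-7)) = 192*35 = 6720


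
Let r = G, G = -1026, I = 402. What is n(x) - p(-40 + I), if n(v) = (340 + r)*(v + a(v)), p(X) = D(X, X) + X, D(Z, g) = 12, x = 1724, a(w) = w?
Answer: -2365702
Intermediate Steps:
r = -1026
p(X) = 12 + X
n(v) = -1372*v (n(v) = (340 - 1026)*(v + v) = -1372*v)
n(x) - p(-40 + I) = -1372*1724 - (12 + (-40 + 402)) = -2365328 - (12 + 362) = -2365328 - 1*374 = -2365328 - 374 = -2365702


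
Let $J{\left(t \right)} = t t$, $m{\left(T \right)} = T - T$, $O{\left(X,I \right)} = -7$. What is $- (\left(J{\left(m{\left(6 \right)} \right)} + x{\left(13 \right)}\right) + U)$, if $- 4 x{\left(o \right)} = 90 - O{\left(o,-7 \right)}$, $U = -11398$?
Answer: $\frac{45689}{4} \approx 11422.0$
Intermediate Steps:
$x{\left(o \right)} = - \frac{97}{4}$ ($x{\left(o \right)} = - \frac{90 - -7}{4} = - \frac{90 + 7}{4} = \left(- \frac{1}{4}\right) 97 = - \frac{97}{4}$)
$m{\left(T \right)} = 0$
$J{\left(t \right)} = t^{2}$
$- (\left(J{\left(m{\left(6 \right)} \right)} + x{\left(13 \right)}\right) + U) = - (\left(0^{2} - \frac{97}{4}\right) - 11398) = - (\left(0 - \frac{97}{4}\right) - 11398) = - (- \frac{97}{4} - 11398) = \left(-1\right) \left(- \frac{45689}{4}\right) = \frac{45689}{4}$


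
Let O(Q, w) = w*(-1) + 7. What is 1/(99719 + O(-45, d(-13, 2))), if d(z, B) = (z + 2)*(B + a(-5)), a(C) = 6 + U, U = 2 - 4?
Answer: 1/99792 ≈ 1.0021e-5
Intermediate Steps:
U = -2
a(C) = 4 (a(C) = 6 - 2 = 4)
d(z, B) = (2 + z)*(4 + B) (d(z, B) = (z + 2)*(B + 4) = (2 + z)*(4 + B))
O(Q, w) = 7 - w (O(Q, w) = -w + 7 = 7 - w)
1/(99719 + O(-45, d(-13, 2))) = 1/(99719 + (7 - (8 + 2*2 + 4*(-13) + 2*(-13)))) = 1/(99719 + (7 - (8 + 4 - 52 - 26))) = 1/(99719 + (7 - 1*(-66))) = 1/(99719 + (7 + 66)) = 1/(99719 + 73) = 1/99792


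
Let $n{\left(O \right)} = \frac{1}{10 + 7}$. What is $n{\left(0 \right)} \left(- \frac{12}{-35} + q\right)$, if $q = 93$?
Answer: $\frac{3267}{595} \approx 5.4908$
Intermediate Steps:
$n{\left(O \right)} = \frac{1}{17}$
$n{\left(0 \right)} \left(- \frac{12}{-35} + q\right) = \frac{- \frac{12}{-35} + 93}{17} = \frac{\left(-12\right) \left(- \frac{1}{35}\right) + 93}{17} = \frac{\frac{12}{35} + 93}{17} = \frac{1}{17} \cdot \frac{3267}{35} = \frac{3267}{595}$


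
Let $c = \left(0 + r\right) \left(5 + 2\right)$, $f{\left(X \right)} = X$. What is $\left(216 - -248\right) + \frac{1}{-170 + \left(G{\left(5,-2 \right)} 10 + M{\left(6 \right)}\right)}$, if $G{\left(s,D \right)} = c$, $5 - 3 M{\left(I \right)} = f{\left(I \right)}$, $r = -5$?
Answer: $\frac{724301}{1561} \approx 464.0$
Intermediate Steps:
$M{\left(I \right)} = \frac{5}{3} - \frac{I}{3}$
$c = -35$ ($c = \left(0 - 5\right) \left(5 + 2\right) = \left(-5\right) 7 = -35$)
$G{\left(s,D \right)} = -35$
$\left(216 - -248\right) + \frac{1}{-170 + \left(G{\left(5,-2 \right)} 10 + M{\left(6 \right)}\right)} = \left(216 - -248\right) + \frac{1}{-170 + \left(\left(-35\right) 10 + \left(\frac{5}{3} - 2\right)\right)} = \left(216 + 248\right) + \frac{1}{-170 + \left(-350 + \left(\frac{5}{3} - 2\right)\right)} = 464 + \frac{1}{-170 - \frac{1051}{3}} = 464 + \frac{1}{- \frac{1561}{3}} = 464 - \frac{3}{1561} = \frac{724301}{1561}$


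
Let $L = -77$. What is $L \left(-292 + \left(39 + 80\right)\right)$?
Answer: $13321$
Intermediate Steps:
$L \left(-292 + \left(39 + 80\right)\right) = - 77 \left(-292 + \left(39 + 80\right)\right) = - 77 \left(-292 + 119\right) = \left(-77\right) \left(-173\right) = 13321$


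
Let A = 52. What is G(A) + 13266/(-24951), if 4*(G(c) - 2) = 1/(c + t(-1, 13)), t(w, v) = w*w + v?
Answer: 3232285/2195688 ≈ 1.4721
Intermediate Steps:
t(w, v) = v + w² (t(w, v) = w² + v = v + w²)
G(c) = 2 + 1/(4*(14 + c)) (G(c) = 2 + 1/(4*(c + (13 + (-1)²))) = 2 + 1/(4*(c + (13 + 1))) = 2 + 1/(4*(c + 14)) = 2 + 1/(4*(14 + c)))
G(A) + 13266/(-24951) = (113 + 8*52)/(4*(14 + 52)) + 13266/(-24951) = (¼)*(113 + 416)/66 + 13266*(-1/24951) = (¼)*(1/66)*529 - 4422/8317 = 529/264 - 4422/8317 = 3232285/2195688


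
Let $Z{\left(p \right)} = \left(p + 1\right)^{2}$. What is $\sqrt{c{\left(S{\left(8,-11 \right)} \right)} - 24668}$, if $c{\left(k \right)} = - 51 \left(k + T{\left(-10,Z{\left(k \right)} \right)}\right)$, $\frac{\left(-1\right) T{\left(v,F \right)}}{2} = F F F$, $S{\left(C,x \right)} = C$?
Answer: $\sqrt{54181906} \approx 7360.8$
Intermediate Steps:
$Z{\left(p \right)} = \left(1 + p\right)^{2}$
$T{\left(v,F \right)} = - 2 F^{3}$ ($T{\left(v,F \right)} = - 2 F F F = - 2 F F^{2} = - 2 F^{3}$)
$c{\left(k \right)} = - 51 k + 102 \left(1 + k\right)^{6}$ ($c{\left(k \right)} = - 51 \left(k - 2 \left(\left(1 + k\right)^{2}\right)^{3}\right) = - 51 \left(k - 2 \left(1 + k\right)^{6}\right) = - 51 k + 102 \left(1 + k\right)^{6}$)
$\sqrt{c{\left(S{\left(8,-11 \right)} \right)} - 24668} = \sqrt{\left(\left(-51\right) 8 + 102 \left(1 + 8\right)^{6}\right) - 24668} = \sqrt{\left(-408 + 102 \cdot 9^{6}\right) - 24668} = \sqrt{\left(-408 + 102 \cdot 531441\right) - 24668} = \sqrt{\left(-408 + 54206982\right) - 24668} = \sqrt{54206574 - 24668} = \sqrt{54181906}$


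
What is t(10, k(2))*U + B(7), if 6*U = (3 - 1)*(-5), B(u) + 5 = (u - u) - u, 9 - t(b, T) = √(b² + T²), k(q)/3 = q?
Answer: -27 + 10*√34/3 ≈ -7.5635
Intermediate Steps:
k(q) = 3*q
t(b, T) = 9 - √(T² + b²) (t(b, T) = 9 - √(b² + T²) = 9 - √(T² + b²))
B(u) = -5 - u (B(u) = -5 + ((u - u) - u) = -5 + (0 - u) = -5 - u)
U = -5/3 (U = ((3 - 1)*(-5))/6 = (2*(-5))/6 = (⅙)*(-10) = -5/3 ≈ -1.6667)
t(10, k(2))*U + B(7) = (9 - √((3*2)² + 10²))*(-5/3) + (-5 - 1*7) = (9 - √(6² + 100))*(-5/3) + (-5 - 7) = (9 - √(36 + 100))*(-5/3) - 12 = (9 - √136)*(-5/3) - 12 = (9 - 2*√34)*(-5/3) - 12 = (-15 + 10*√34/3) - 12 = -27 + 10*√34/3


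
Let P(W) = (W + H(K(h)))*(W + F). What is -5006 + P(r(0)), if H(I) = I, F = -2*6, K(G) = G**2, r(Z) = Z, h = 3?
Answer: -5114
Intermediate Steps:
F = -12
P(W) = (-12 + W)*(9 + W) (P(W) = (W + 3**2)*(W - 12) = (W + 9)*(-12 + W) = (9 + W)*(-12 + W) = (-12 + W)*(9 + W))
-5006 + P(r(0)) = -5006 + (-108 + 0**2 - 3*0) = -5006 + (-108 + 0 + 0) = -5006 - 108 = -5114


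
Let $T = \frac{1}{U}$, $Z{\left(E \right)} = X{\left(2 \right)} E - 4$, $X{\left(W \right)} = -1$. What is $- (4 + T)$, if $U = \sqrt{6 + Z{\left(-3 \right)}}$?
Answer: $-4 - \frac{\sqrt{5}}{5} \approx -4.4472$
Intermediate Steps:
$Z{\left(E \right)} = -4 - E$ ($Z{\left(E \right)} = - E - 4 = -4 - E$)
$U = \sqrt{5}$ ($U = \sqrt{6 - 1} = \sqrt{5} \approx 2.2361$)
$T = \frac{\sqrt{5}}{5}$ ($T = \frac{1}{\sqrt{5}} = \frac{\sqrt{5}}{5} \approx 0.44721$)
$- (4 + T) = - (4 + \frac{\sqrt{5}}{5}) = -4 - \frac{\sqrt{5}}{5}$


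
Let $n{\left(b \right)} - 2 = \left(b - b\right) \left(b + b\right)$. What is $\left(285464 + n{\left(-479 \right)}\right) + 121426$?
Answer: $406892$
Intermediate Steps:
$n{\left(b \right)} = 2$ ($n{\left(b \right)} = 2 + \left(b - b\right) \left(b + b\right) = 2 + 0 \cdot 2 b = 2 + 0 = 2$)
$\left(285464 + n{\left(-479 \right)}\right) + 121426 = \left(285464 + 2\right) + 121426 = 285466 + 121426 = 406892$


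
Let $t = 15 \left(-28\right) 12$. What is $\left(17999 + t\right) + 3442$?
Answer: $16401$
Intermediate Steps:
$t = -5040$ ($t = \left(-420\right) 12 = -5040$)
$\left(17999 + t\right) + 3442 = \left(17999 - 5040\right) + 3442 = 12959 + 3442 = 16401$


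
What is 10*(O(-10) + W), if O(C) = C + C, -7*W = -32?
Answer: -1080/7 ≈ -154.29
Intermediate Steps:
W = 32/7 (W = -⅐*(-32) = 32/7 ≈ 4.5714)
O(C) = 2*C
10*(O(-10) + W) = 10*(2*(-10) + 32/7) = 10*(-20 + 32/7) = 10*(-108/7) = -1080/7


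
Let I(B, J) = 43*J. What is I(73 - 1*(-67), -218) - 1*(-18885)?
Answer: 9511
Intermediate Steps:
I(73 - 1*(-67), -218) - 1*(-18885) = 43*(-218) - 1*(-18885) = -9374 + 18885 = 9511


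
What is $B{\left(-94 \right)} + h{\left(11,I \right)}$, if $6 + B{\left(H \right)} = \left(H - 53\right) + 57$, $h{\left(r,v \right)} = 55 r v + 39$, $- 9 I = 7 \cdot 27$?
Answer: $-12762$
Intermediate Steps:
$I = -21$ ($I = - \frac{7 \cdot 27}{9} = \left(- \frac{1}{9}\right) 189 = -21$)
$h{\left(r,v \right)} = 39 + 55 r v$ ($h{\left(r,v \right)} = 55 r v + 39 = 39 + 55 r v$)
$B{\left(H \right)} = -2 + H$ ($B{\left(H \right)} = -6 + \left(\left(H - 53\right) + 57\right) = -6 + \left(\left(-53 + H\right) + 57\right) = -6 + \left(4 + H\right) = -2 + H$)
$B{\left(-94 \right)} + h{\left(11,I \right)} = \left(-2 - 94\right) + \left(39 + 55 \cdot 11 \left(-21\right)\right) = -96 + \left(39 - 12705\right) = -96 - 12666 = -12762$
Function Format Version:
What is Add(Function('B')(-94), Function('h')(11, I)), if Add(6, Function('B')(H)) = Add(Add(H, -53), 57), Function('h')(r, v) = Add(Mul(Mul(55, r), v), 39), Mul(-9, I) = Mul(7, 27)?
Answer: -12762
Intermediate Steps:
I = -21 (I = Mul(Rational(-1, 9), Mul(7, 27)) = Mul(Rational(-1, 9), 189) = -21)
Function('h')(r, v) = Add(39, Mul(55, r, v)) (Function('h')(r, v) = Add(Mul(55, r, v), 39) = Add(39, Mul(55, r, v)))
Function('B')(H) = Add(-2, H) (Function('B')(H) = Add(-6, Add(Add(H, -53), 57)) = Add(-6, Add(Add(-53, H), 57)) = Add(-6, Add(4, H)) = Add(-2, H))
Add(Function('B')(-94), Function('h')(11, I)) = Add(Add(-2, -94), Add(39, Mul(55, 11, -21))) = Add(-96, Add(39, -12705)) = Add(-96, -12666) = -12762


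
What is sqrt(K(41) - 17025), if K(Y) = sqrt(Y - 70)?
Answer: sqrt(-17025 + I*sqrt(29)) ≈ 0.021 + 130.48*I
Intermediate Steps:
K(Y) = sqrt(-70 + Y)
sqrt(K(41) - 17025) = sqrt(sqrt(-70 + 41) - 17025) = sqrt(sqrt(-29) - 17025) = sqrt(I*sqrt(29) - 17025) = sqrt(-17025 + I*sqrt(29))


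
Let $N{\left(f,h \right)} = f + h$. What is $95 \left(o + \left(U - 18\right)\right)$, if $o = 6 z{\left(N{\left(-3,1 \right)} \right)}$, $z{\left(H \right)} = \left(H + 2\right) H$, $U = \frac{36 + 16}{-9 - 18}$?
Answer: $- \frac{51110}{27} \approx -1893.0$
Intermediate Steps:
$U = - \frac{52}{27}$ ($U = \frac{52}{-27} = 52 \left(- \frac{1}{27}\right) = - \frac{52}{27} \approx -1.9259$)
$z{\left(H \right)} = H \left(2 + H\right)$ ($z{\left(H \right)} = \left(2 + H\right) H = H \left(2 + H\right)$)
$o = 0$ ($o = 6 \left(-3 + 1\right) \left(2 + \left(-3 + 1\right)\right) = 6 \left(- 2 \left(2 - 2\right)\right) = 6 \left(\left(-2\right) 0\right) = 6 \cdot 0 = 0$)
$95 \left(o + \left(U - 18\right)\right) = 95 \left(0 - \frac{538}{27}\right) = 95 \left(- \frac{538}{27}\right) = - \frac{51110}{27}$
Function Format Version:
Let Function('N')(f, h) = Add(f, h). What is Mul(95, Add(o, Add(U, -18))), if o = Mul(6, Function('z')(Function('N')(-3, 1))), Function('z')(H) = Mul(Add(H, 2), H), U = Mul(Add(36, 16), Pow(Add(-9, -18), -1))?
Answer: Rational(-51110, 27) ≈ -1893.0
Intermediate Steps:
U = Rational(-52, 27) (U = Mul(52, Pow(-27, -1)) = Mul(52, Rational(-1, 27)) = Rational(-52, 27) ≈ -1.9259)
Function('z')(H) = Mul(H, Add(2, H)) (Function('z')(H) = Mul(Add(2, H), H) = Mul(H, Add(2, H)))
o = 0 (o = Mul(6, Mul(Add(-3, 1), Add(2, Add(-3, 1)))) = Mul(6, Mul(-2, Add(2, -2))) = Mul(6, Mul(-2, 0)) = Mul(6, 0) = 0)
Mul(95, Add(o, Add(U, -18))) = Mul(95, Add(0, Add(Rational(-52, 27), -18))) = Mul(95, Add(0, Rational(-538, 27))) = Mul(95, Rational(-538, 27)) = Rational(-51110, 27)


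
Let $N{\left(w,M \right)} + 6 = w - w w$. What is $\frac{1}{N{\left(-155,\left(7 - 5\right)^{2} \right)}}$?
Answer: $- \frac{1}{24186} \approx -4.1346 \cdot 10^{-5}$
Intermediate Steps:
$N{\left(w,M \right)} = -6 + w - w^{2}$ ($N{\left(w,M \right)} = -6 + \left(w - w w\right) = -6 - \left(w^{2} - w\right) = -6 + w - w^{2}$)
$\frac{1}{N{\left(-155,\left(7 - 5\right)^{2} \right)}} = \frac{1}{-6 - 155 - \left(-155\right)^{2}} = \frac{1}{-6 - 155 - 24025} = \frac{1}{-24186} = - \frac{1}{24186}$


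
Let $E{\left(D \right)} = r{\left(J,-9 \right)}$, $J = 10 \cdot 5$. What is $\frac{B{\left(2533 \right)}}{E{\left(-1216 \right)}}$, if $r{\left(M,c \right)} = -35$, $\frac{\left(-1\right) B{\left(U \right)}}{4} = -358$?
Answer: $- \frac{1432}{35} \approx -40.914$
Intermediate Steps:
$B{\left(U \right)} = 1432$ ($B{\left(U \right)} = \left(-4\right) \left(-358\right) = 1432$)
$J = 50$
$E{\left(D \right)} = -35$
$\frac{B{\left(2533 \right)}}{E{\left(-1216 \right)}} = \frac{1432}{-35} = 1432 \left(- \frac{1}{35}\right) = - \frac{1432}{35}$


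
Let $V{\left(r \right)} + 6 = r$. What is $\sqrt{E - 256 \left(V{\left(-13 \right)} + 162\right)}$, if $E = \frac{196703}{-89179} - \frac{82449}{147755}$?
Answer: $\frac{16 i \sqrt{24830095620491062323070}}{13176643145} \approx 191.34 i$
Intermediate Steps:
$V{\left(r \right)} = -6 + r$
$E = - \frac{36416571136}{13176643145}$ ($E = 196703 \left(- \frac{1}{89179}\right) - \frac{82449}{147755} = - \frac{196703}{89179} - \frac{82449}{147755} = - \frac{36416571136}{13176643145} \approx -2.7637$)
$\sqrt{E - 256 \left(V{\left(-13 \right)} + 162\right)} = \sqrt{- \frac{36416571136}{13176643145} - 256 \left(\left(-6 - 13\right) + 162\right)} = \sqrt{- \frac{36416571136}{13176643145} - 256 \left(-19 + 162\right)} = \sqrt{- \frac{36416571136}{13176643145} - 36608} = \sqrt{- \frac{482406968823296}{13176643145}} = \frac{16 i \sqrt{24830095620491062323070}}{13176643145}$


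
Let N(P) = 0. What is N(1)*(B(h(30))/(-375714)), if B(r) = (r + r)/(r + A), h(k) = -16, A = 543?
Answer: 0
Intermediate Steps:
B(r) = 2*r/(543 + r) (B(r) = (r + r)/(r + 543) = (2*r)/(543 + r) = 2*r/(543 + r))
N(1)*(B(h(30))/(-375714)) = 0*((2*(-16)/(543 - 16))/(-375714)) = 0*((2*(-16)/527)*(-1/375714)) = 0*((2*(-16)*(1/527))*(-1/375714)) = 0*(-32/527*(-1/375714)) = 0*(16/99000639) = 0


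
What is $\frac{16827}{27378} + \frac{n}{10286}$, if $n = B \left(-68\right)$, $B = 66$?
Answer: $\frac{8368343}{46935018} \approx 0.1783$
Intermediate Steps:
$n = -4488$ ($n = 66 \left(-68\right) = -4488$)
$\frac{16827}{27378} + \frac{n}{10286} = \frac{16827}{27378} - \frac{4488}{10286} = 16827 \cdot \frac{1}{27378} - \frac{2244}{5143} = \frac{5609}{9126} - \frac{2244}{5143} = \frac{8368343}{46935018}$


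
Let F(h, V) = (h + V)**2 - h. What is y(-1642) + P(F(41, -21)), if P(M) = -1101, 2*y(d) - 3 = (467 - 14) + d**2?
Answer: 1347209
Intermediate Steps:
y(d) = 228 + d**2/2 (y(d) = 3/2 + ((467 - 14) + d**2)/2 = 3/2 + (453 + d**2)/2 = 3/2 + (453/2 + d**2/2) = 228 + d**2/2)
F(h, V) = (V + h)**2 - h
y(-1642) + P(F(41, -21)) = (228 + (1/2)*(-1642)**2) - 1101 = (228 + (1/2)*2696164) - 1101 = (228 + 1348082) - 1101 = 1348310 - 1101 = 1347209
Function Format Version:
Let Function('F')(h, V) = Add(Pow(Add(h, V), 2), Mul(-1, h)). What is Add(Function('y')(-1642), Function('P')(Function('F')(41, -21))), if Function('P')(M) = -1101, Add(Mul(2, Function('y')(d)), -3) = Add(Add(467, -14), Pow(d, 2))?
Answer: 1347209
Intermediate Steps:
Function('y')(d) = Add(228, Mul(Rational(1, 2), Pow(d, 2))) (Function('y')(d) = Add(Rational(3, 2), Mul(Rational(1, 2), Add(Add(467, -14), Pow(d, 2)))) = Add(Rational(3, 2), Mul(Rational(1, 2), Add(453, Pow(d, 2)))) = Add(Rational(3, 2), Add(Rational(453, 2), Mul(Rational(1, 2), Pow(d, 2)))) = Add(228, Mul(Rational(1, 2), Pow(d, 2))))
Function('F')(h, V) = Add(Pow(Add(V, h), 2), Mul(-1, h))
Add(Function('y')(-1642), Function('P')(Function('F')(41, -21))) = Add(Add(228, Mul(Rational(1, 2), Pow(-1642, 2))), -1101) = Add(Add(228, Mul(Rational(1, 2), 2696164)), -1101) = Add(Add(228, 1348082), -1101) = Add(1348310, -1101) = 1347209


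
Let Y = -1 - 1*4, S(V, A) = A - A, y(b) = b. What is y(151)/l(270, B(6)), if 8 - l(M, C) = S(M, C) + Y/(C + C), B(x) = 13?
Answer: 3926/213 ≈ 18.432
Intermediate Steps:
S(V, A) = 0
Y = -5 (Y = -1 - 4 = -5)
l(M, C) = 8 + 5/(2*C) (l(M, C) = 8 - (0 - 5/(C + C)) = 8 - (0 - 5*1/(2*C)) = 8 - (0 - 5/(2*C)) = 8 - (-5)/(2*C) = 8 + 5/(2*C))
y(151)/l(270, B(6)) = 151/(8 + (5/2)/13) = 151/(8 + (5/2)*(1/13)) = 151/(8 + 5/26) = 151/(213/26) = 151*(26/213) = 3926/213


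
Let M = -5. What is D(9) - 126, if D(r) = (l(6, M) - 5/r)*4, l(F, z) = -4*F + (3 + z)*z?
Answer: -1658/9 ≈ -184.22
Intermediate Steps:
l(F, z) = -4*F + z*(3 + z)
D(r) = -56 - 20/r (D(r) = (((-5)² - 4*6 + 3*(-5)) - 5/r)*4 = ((25 - 24 - 15) - 5/r)*4 = (-14 - 5/r)*4 = -56 - 20/r)
D(9) - 126 = (-56 - 20/9) - 126 = -524/9 - 126 = -1658/9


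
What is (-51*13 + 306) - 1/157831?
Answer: -56345668/157831 ≈ -357.00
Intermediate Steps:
(-51*13 + 306) - 1/157831 = (-663 + 306) - 1*1/157831 = -357 - 1/157831 = -56345668/157831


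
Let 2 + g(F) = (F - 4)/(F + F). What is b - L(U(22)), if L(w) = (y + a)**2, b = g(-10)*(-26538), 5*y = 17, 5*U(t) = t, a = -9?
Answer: 861701/25 ≈ 34468.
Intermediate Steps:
g(F) = -2 + (-4 + F)/(2*F) (g(F) = -2 + (F - 4)/(F + F) = -2 + (-4 + F)/((2*F)) = -2 + (-4 + F)*(1/(2*F)) = -2 + (-4 + F)/(2*F))
U(t) = t/5
y = 17/5 (y = (1/5)*17 = 17/5 ≈ 3.4000)
b = 172497/5 (b = (-3/2 - 2/(-10))*(-26538) = (-3/2 - 2*(-1/10))*(-26538) = (-3/2 + 1/5)*(-26538) = -13/10*(-26538) = 172497/5 ≈ 34499.)
L(w) = 784/25 (L(w) = (17/5 - 9)**2 = (-28/5)**2 = 784/25)
b - L(U(22)) = 172497/5 - 1*784/25 = 172497/5 - 784/25 = 861701/25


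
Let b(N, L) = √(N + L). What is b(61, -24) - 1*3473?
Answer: -3473 + √37 ≈ -3466.9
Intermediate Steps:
b(N, L) = √(L + N)
b(61, -24) - 1*3473 = √(-24 + 61) - 1*3473 = √37 - 3473 = -3473 + √37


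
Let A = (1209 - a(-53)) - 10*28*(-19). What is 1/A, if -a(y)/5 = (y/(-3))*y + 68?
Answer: 3/6562 ≈ 0.00045718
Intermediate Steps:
a(y) = -340 + 5*y²/3 (a(y) = -5*((y/(-3))*y + 68) = -5*((y*(-⅓))*y + 68) = -5*((-y/3)*y + 68) = -5*(-y²/3 + 68) = -5*(68 - y²/3) = -340 + 5*y²/3)
A = 6562/3 (A = (1209 - (-340 + (5/3)*(-53)²)) - 10*28*(-19) = (1209 - (-340 + (5/3)*2809)) - 280*(-19) = (1209 - (-340 + 14045/3)) + 5320 = (1209 - 1*13025/3) + 5320 = (1209 - 13025/3) + 5320 = -9398/3 + 5320 = 6562/3 ≈ 2187.3)
1/A = 1/(6562/3) = 3/6562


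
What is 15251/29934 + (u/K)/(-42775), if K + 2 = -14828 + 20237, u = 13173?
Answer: 3526924445093/6923267977950 ≈ 0.50943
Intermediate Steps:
K = 5407 (K = -2 + (-14828 + 20237) = -2 + 5409 = 5407)
15251/29934 + (u/K)/(-42775) = 15251/29934 + (13173/5407)/(-42775) = 15251*(1/29934) + (13173*(1/5407))*(-1/42775) = 15251/29934 + (13173/5407)*(-1/42775) = 15251/29934 - 13173/231284425 = 3526924445093/6923267977950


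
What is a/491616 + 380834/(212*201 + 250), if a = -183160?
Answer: 11210842739/1316977812 ≈ 8.5126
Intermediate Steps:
a/491616 + 380834/(212*201 + 250) = -183160/491616 + 380834/(212*201 + 250) = -183160*1/491616 + 380834/(42612 + 250) = -22895/61452 + 380834/42862 = -22895/61452 + 380834*(1/42862) = -22895/61452 + 190417/21431 = 11210842739/1316977812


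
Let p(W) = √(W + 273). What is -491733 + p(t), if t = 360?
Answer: -491733 + √633 ≈ -4.9171e+5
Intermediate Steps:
p(W) = √(273 + W)
-491733 + p(t) = -491733 + √(273 + 360) = -491733 + √633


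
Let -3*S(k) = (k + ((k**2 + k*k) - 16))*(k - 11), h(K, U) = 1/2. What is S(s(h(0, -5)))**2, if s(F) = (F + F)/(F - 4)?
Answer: 3895008100/1058841 ≈ 3678.6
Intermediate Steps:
h(K, U) = 1/2
s(F) = 2*F/(-4 + F) (s(F) = (2*F)/(-4 + F) = 2*F/(-4 + F))
S(k) = -(-11 + k)*(-16 + k + 2*k**2)/3 (S(k) = -(k + ((k**2 + k*k) - 16))*(k - 11)/3 = -(k + ((k**2 + k**2) - 16))*(-11 + k)/3 = -(k + (2*k**2 - 16))*(-11 + k)/3 = -(k + (-16 + 2*k**2))*(-11 + k)/3 = -(-16 + k + 2*k**2)*(-11 + k)/3 = -(-11 + k)*(-16 + k + 2*k**2)/3)
S(s(h(0, -5)))**2 = (-176/3 + 7*(2*(1/2)/(-4 + 1/2))**2 + 9*(2*(1/2)/(-4 + 1/2)) - 2/(3*(-4 + 1/2)**3))**2 = (-176/3 + 7*(2*(1/2)/(-7/2))**2 + 9*(2*(1/2)/(-7/2)) - 2*(2*(1/2)/(-7/2))**3/3)**2 = (-176/3 + 7*(2*(1/2)*(-2/7))**2 + 9*(2*(1/2)*(-2/7)) - 2*(2*(1/2)*(-2/7))**3/3)**2 = (-176/3 + 7*(-2/7)**2 + 9*(-2/7) - 2*(-2/7)**3/3)**2 = (-176/3 + 7*(4/49) - 18/7 - 2/3*(-8/343))**2 = (-176/3 + 4/7 - 18/7 + 16/1029)**2 = (-62410/1029)**2 = 3895008100/1058841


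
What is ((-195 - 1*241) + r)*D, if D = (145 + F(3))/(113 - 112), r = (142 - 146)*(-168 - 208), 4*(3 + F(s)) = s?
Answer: 152457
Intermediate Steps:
F(s) = -3 + s/4
r = 1504 (r = -4*(-376) = 1504)
D = 571/4 (D = (145 + (-3 + (1/4)*3))/(113 - 112) = (145 + (-3 + 3/4))/1 = (145 - 9/4)*1 = (571/4)*1 = 571/4 ≈ 142.75)
((-195 - 1*241) + r)*D = ((-195 - 1*241) + 1504)*(571/4) = ((-195 - 241) + 1504)*(571/4) = (-436 + 1504)*(571/4) = 1068*(571/4) = 152457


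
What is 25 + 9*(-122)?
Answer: -1073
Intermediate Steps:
25 + 9*(-122) = 25 - 1098 = -1073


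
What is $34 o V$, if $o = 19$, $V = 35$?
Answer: $22610$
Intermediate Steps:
$34 o V = 34 \cdot 19 \cdot 35 = 646 \cdot 35 = 22610$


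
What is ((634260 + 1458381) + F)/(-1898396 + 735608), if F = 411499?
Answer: -626035/290697 ≈ -2.1536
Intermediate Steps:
((634260 + 1458381) + F)/(-1898396 + 735608) = ((634260 + 1458381) + 411499)/(-1898396 + 735608) = (2092641 + 411499)/(-1162788) = 2504140*(-1/1162788) = -626035/290697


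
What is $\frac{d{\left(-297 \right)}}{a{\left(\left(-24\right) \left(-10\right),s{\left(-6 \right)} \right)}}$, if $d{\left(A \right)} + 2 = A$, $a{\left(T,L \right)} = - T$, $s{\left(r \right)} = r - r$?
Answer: $\frac{299}{240} \approx 1.2458$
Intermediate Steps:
$s{\left(r \right)} = 0$
$d{\left(A \right)} = -2 + A$
$\frac{d{\left(-297 \right)}}{a{\left(\left(-24\right) \left(-10\right),s{\left(-6 \right)} \right)}} = \frac{-2 - 297}{\left(-1\right) \left(\left(-24\right) \left(-10\right)\right)} = - \frac{299}{\left(-1\right) 240} = - \frac{299}{-240} = \left(-299\right) \left(- \frac{1}{240}\right) = \frac{299}{240}$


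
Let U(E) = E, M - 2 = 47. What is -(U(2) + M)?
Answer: -51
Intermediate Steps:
M = 49 (M = 2 + 47 = 49)
-(U(2) + M) = -(2 + 49) = -1*51 = -51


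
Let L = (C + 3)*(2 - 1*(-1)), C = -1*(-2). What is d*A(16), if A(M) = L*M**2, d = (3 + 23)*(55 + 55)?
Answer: 10982400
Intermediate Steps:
d = 2860 (d = 26*110 = 2860)
C = 2
L = 15 (L = (2 + 3)*(2 - 1*(-1)) = 5*(2 + 1) = 5*3 = 15)
A(M) = 15*M**2
d*A(16) = 2860*(15*16**2) = 2860*(15*256) = 2860*3840 = 10982400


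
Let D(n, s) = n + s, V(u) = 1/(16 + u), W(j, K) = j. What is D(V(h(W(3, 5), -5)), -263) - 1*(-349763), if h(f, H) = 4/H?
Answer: 26562005/76 ≈ 3.4950e+5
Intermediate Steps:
D(V(h(W(3, 5), -5)), -263) - 1*(-349763) = (1/(16 + 4/(-5)) - 263) - 1*(-349763) = (1/(16 + 4*(-⅕)) - 263) + 349763 = (1/(16 - ⅘) - 263) + 349763 = (1/(76/5) - 263) + 349763 = (5/76 - 263) + 349763 = -19983/76 + 349763 = 26562005/76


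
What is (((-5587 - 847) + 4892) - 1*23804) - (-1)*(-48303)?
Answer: -73649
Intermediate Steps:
(((-5587 - 847) + 4892) - 1*23804) - (-1)*(-48303) = ((-6434 + 4892) - 23804) - 1*48303 = (-1542 - 23804) - 48303 = -25346 - 48303 = -73649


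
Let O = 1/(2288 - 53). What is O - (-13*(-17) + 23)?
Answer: -545339/2235 ≈ -244.00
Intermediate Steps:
O = 1/2235 ≈ 0.00044743
O - (-13*(-17) + 23) = 1/2235 - (-13*(-17) + 23) = 1/2235 - (221 + 23) = 1/2235 - 1*244 = 1/2235 - 244 = -545339/2235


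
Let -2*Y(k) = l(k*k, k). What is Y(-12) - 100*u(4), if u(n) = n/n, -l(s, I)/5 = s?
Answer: 260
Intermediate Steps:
l(s, I) = -5*s
u(n) = 1
Y(k) = 5*k²/2 (Y(k) = -(-5)*k*k/2 = -(-5)*k²/2 = 5*k²/2)
Y(-12) - 100*u(4) = (5/2)*(-12)² - 100*1 = (5/2)*144 - 100 = 360 - 100 = 260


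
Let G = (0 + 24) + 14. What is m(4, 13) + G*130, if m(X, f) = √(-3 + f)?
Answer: 4940 + √10 ≈ 4943.2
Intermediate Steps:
G = 38 (G = 24 + 14 = 38)
m(4, 13) + G*130 = √(-3 + 13) + 38*130 = √10 + 4940 = 4940 + √10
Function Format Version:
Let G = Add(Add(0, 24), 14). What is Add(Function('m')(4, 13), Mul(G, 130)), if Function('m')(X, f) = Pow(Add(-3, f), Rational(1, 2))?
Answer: Add(4940, Pow(10, Rational(1, 2))) ≈ 4943.2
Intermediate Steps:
G = 38 (G = Add(24, 14) = 38)
Add(Function('m')(4, 13), Mul(G, 130)) = Add(Pow(Add(-3, 13), Rational(1, 2)), Mul(38, 130)) = Add(Pow(10, Rational(1, 2)), 4940) = Add(4940, Pow(10, Rational(1, 2)))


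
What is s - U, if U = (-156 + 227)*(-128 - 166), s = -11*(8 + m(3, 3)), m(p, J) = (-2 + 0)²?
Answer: 20742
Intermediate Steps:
m(p, J) = 4 (m(p, J) = (-2)² = 4)
s = -132 (s = -11*(8 + 4) = -11*12 = -132)
U = -20874 (U = 71*(-294) = -20874)
s - U = -132 - 1*(-20874) = -132 + 20874 = 20742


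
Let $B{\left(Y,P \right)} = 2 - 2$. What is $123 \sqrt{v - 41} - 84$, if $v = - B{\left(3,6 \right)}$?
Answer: $-84 + 123 i \sqrt{41} \approx -84.0 + 787.58 i$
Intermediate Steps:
$B{\left(Y,P \right)} = 0$
$v = 0$ ($v = \left(-1\right) 0 = 0$)
$123 \sqrt{v - 41} - 84 = 123 \sqrt{0 - 41} - 84 = 123 \sqrt{-41} - 84 = 123 i \sqrt{41} - 84 = -84 + 123 i \sqrt{41}$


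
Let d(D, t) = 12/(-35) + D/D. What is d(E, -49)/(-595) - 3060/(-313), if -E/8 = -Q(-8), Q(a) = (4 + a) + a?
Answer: 63717301/6518225 ≈ 9.7753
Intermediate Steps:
Q(a) = 4 + 2*a
E = -96 (E = -(-8)*(4 + 2*(-8)) = -(-8)*(4 - 16) = -(-8)*(-12) = -8*12 = -96)
d(D, t) = 23/35 (d(D, t) = 12*(-1/35) + 1 = -12/35 + 1 = 23/35)
d(E, -49)/(-595) - 3060/(-313) = (23/35)/(-595) - 3060/(-313) = (23/35)*(-1/595) - 3060*(-1/313) = -23/20825 + 3060/313 = 63717301/6518225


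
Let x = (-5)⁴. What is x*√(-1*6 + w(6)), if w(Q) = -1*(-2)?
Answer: 1250*I ≈ 1250.0*I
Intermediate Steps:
w(Q) = 2
x = 625
x*√(-1*6 + w(6)) = 625*√(-1*6 + 2) = 625*√(-6 + 2) = 625*√(-4) = 625*(2*I) = 1250*I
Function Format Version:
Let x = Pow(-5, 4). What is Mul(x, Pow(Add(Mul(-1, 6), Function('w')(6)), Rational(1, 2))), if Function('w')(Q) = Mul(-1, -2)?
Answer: Mul(1250, I) ≈ Mul(1250.0, I)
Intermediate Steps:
Function('w')(Q) = 2
x = 625
Mul(x, Pow(Add(Mul(-1, 6), Function('w')(6)), Rational(1, 2))) = Mul(625, Pow(Add(Mul(-1, 6), 2), Rational(1, 2))) = Mul(625, Pow(Add(-6, 2), Rational(1, 2))) = Mul(625, Pow(-4, Rational(1, 2))) = Mul(625, Mul(2, I)) = Mul(1250, I)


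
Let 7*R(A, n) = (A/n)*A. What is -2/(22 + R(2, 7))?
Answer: -49/541 ≈ -0.090573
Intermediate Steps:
R(A, n) = A**2/(7*n) (R(A, n) = ((A/n)*A)/7 = (A**2/n)/7 = A**2/(7*n))
-2/(22 + R(2, 7)) = -2/(22 + (1/7)*2**2/7) = -2/(22 + (1/7)*4*(1/7)) = -2/(22 + 4/49) = -2/1082/49 = -2*49/1082 = -49/541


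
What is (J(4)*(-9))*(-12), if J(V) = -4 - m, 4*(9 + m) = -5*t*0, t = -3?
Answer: 540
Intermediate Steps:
m = -9 (m = -9 + (-5*(-3)*0)/4 = -9 + (15*0)/4 = -9 + (¼)*0 = -9 + 0 = -9)
J(V) = 5 (J(V) = -4 - 1*(-9) = -4 + 9 = 5)
(J(4)*(-9))*(-12) = (5*(-9))*(-12) = -45*(-12) = 540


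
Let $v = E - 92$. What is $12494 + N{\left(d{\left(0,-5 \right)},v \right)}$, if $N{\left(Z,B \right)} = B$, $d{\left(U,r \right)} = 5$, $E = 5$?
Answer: $12407$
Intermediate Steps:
$v = -87$ ($v = 5 - 92 = -87$)
$12494 + N{\left(d{\left(0,-5 \right)},v \right)} = 12494 - 87 = 12407$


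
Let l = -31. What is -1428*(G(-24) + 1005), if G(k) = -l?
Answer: -1479408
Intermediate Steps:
G(k) = 31 (G(k) = -1*(-31) = 31)
-1428*(G(-24) + 1005) = -1428*(31 + 1005) = -1428*1036 = -1479408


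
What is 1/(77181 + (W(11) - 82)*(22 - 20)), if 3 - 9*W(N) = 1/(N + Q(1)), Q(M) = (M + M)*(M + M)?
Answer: 135/10397383 ≈ 1.2984e-5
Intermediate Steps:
Q(M) = 4*M² (Q(M) = (2*M)*(2*M) = 4*M²)
W(N) = ⅓ - 1/(9*(4 + N)) (W(N) = ⅓ - 1/(9*(N + 4*1²)) = ⅓ - 1/(9*(N + 4*1)) = ⅓ - 1/(9*(N + 4)) = ⅓ - 1/(9*(4 + N)))
1/(77181 + (W(11) - 82)*(22 - 20)) = 1/(77181 + ((11 + 3*11)/(9*(4 + 11)) - 82)*(22 - 20)) = 1/(77181 + ((⅑)*(11 + 33)/15 - 82)*2) = 1/(77181 + ((⅑)*(1/15)*44 - 82)*2) = 1/(77181 + (44/135 - 82)*2) = 1/(77181 - 11026/135*2) = 1/(77181 - 22052/135) = 1/(10397383/135) = 135/10397383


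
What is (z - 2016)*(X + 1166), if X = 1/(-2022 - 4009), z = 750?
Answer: -8902695570/6031 ≈ -1.4762e+6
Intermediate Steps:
X = -1/6031 (X = 1/(-6031) = -1/6031 ≈ -0.00016581)
(z - 2016)*(X + 1166) = (750 - 2016)*(-1/6031 + 1166) = -1266*7032145/6031 = -8902695570/6031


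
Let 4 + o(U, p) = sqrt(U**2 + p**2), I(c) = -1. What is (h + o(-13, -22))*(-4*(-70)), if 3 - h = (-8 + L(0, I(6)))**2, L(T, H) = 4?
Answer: -4760 + 280*sqrt(653) ≈ 2395.1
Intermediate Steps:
h = -13 (h = 3 - (-8 + 4)**2 = 3 - 1*(-4)**2 = 3 - 1*16 = 3 - 16 = -13)
o(U, p) = -4 + sqrt(U**2 + p**2)
(h + o(-13, -22))*(-4*(-70)) = (-13 + (-4 + sqrt((-13)**2 + (-22)**2)))*(-4*(-70)) = (-13 + (-4 + sqrt(169 + 484)))*280 = (-13 + (-4 + sqrt(653)))*280 = (-17 + sqrt(653))*280 = -4760 + 280*sqrt(653)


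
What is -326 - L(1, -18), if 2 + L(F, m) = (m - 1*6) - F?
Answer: -299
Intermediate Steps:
L(F, m) = -8 + m - F (L(F, m) = -2 + ((m - 1*6) - F) = -2 + ((m - 6) - F) = -2 + ((-6 + m) - F) = -2 + (-6 + m - F) = -8 + m - F)
-326 - L(1, -18) = -326 - (-8 - 18 - 1*1) = -326 - (-8 - 18 - 1) = -326 - 1*(-27) = -326 + 27 = -299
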